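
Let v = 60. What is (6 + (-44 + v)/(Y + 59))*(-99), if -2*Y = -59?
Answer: -36102/59 ≈ -611.90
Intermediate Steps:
Y = 59/2 (Y = -½*(-59) = 59/2 ≈ 29.500)
(6 + (-44 + v)/(Y + 59))*(-99) = (6 + (-44 + 60)/(59/2 + 59))*(-99) = (6 + 16/(177/2))*(-99) = (6 + 16*(2/177))*(-99) = (6 + 32/177)*(-99) = (1094/177)*(-99) = -36102/59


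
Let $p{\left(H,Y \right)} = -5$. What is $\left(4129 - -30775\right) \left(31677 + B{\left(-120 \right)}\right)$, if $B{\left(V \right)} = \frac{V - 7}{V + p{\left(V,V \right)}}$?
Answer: $\frac{138211183808}{125} \approx 1.1057 \cdot 10^{9}$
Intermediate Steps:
$B{\left(V \right)} = \frac{-7 + V}{-5 + V}$ ($B{\left(V \right)} = \frac{V - 7}{V - 5} = \frac{-7 + V}{-5 + V}$)
$\left(4129 - -30775\right) \left(31677 + B{\left(-120 \right)}\right) = \left(4129 - -30775\right) \left(31677 + \frac{-7 - 120}{-5 - 120}\right) = \left(4129 + 30775\right) \left(31677 + \frac{1}{-125} \left(-127\right)\right) = 34904 \left(31677 - - \frac{127}{125}\right) = 34904 \left(31677 + \frac{127}{125}\right) = 34904 \cdot \frac{3959752}{125} = \frac{138211183808}{125}$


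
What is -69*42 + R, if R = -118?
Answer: -3016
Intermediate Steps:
-69*42 + R = -69*42 - 118 = -2898 - 118 = -3016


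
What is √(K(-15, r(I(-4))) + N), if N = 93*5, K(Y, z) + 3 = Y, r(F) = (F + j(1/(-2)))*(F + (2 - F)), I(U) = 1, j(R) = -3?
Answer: √447 ≈ 21.142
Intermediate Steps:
r(F) = -6 + 2*F (r(F) = (F - 3)*(F + (2 - F)) = (-3 + F)*2 = -6 + 2*F)
K(Y, z) = -3 + Y
N = 465
√(K(-15, r(I(-4))) + N) = √((-3 - 15) + 465) = √(-18 + 465) = √447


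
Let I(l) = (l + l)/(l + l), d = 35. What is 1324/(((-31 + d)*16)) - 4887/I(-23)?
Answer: -77861/16 ≈ -4866.3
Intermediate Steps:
I(l) = 1 (I(l) = (2*l)/((2*l)) = (2*l)*(1/(2*l)) = 1)
1324/(((-31 + d)*16)) - 4887/I(-23) = 1324/(((-31 + 35)*16)) - 4887/1 = 1324/((4*16)) - 4887*1 = 1324/64 - 4887 = 1324*(1/64) - 4887 = 331/16 - 4887 = -77861/16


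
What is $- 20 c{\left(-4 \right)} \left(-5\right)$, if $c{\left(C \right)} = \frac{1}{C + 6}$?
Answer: $50$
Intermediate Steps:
$c{\left(C \right)} = \frac{1}{6 + C}$
$- 20 c{\left(-4 \right)} \left(-5\right) = - \frac{20}{6 - 4} \left(-5\right) = - \frac{20}{2} \left(-5\right) = \left(-20\right) \frac{1}{2} \left(-5\right) = \left(-10\right) \left(-5\right) = 50$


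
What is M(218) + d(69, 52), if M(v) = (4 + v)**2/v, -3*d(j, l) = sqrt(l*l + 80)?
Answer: 24642/109 - 4*sqrt(174)/3 ≈ 208.49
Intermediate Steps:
d(j, l) = -sqrt(80 + l**2)/3 (d(j, l) = -sqrt(l*l + 80)/3 = -sqrt(l**2 + 80)/3 = -sqrt(80 + l**2)/3)
M(v) = (4 + v)**2/v
M(218) + d(69, 52) = (4 + 218)**2/218 - sqrt(80 + 52**2)/3 = (1/218)*222**2 - sqrt(80 + 2704)/3 = (1/218)*49284 - 4*sqrt(174)/3 = 24642/109 - 4*sqrt(174)/3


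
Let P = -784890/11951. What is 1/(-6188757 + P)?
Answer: -37/228986439 ≈ -1.6158e-7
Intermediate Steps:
P = -2430/37 (P = -784890/11951 = -171*270/703 = -2430/37 ≈ -65.676)
1/(-6188757 + P) = 1/(-6188757 - 2430/37) = 1/(-228986439/37) = -37/228986439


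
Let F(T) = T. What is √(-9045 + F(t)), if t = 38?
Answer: I*√9007 ≈ 94.905*I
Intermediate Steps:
√(-9045 + F(t)) = √(-9045 + 38) = √(-9007) = I*√9007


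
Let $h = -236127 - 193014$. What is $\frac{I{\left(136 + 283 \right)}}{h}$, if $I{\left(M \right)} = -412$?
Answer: $\frac{412}{429141} \approx 0.00096006$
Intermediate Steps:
$h = -429141$ ($h = -236127 - 193014 = -429141$)
$\frac{I{\left(136 + 283 \right)}}{h} = - \frac{412}{-429141} = \left(-412\right) \left(- \frac{1}{429141}\right) = \frac{412}{429141}$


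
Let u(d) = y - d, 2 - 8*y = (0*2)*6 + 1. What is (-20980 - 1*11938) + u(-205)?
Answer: -261703/8 ≈ -32713.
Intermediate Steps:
y = 1/8 (y = 1/4 - ((0*2)*6 + 1)/8 = 1/4 - (0*6 + 1)/8 = 1/4 - (0 + 1)/8 = 1/4 - 1/8*1 = 1/4 - 1/8 = 1/8 ≈ 0.12500)
u(d) = 1/8 - d
(-20980 - 1*11938) + u(-205) = (-20980 - 1*11938) + (1/8 - 1*(-205)) = (-20980 - 11938) + (1/8 + 205) = -32918 + 1641/8 = -261703/8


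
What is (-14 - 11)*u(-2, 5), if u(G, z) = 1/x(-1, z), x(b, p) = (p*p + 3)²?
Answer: -25/784 ≈ -0.031888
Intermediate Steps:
x(b, p) = (3 + p²)² (x(b, p) = (p² + 3)² = (3 + p²)²)
u(G, z) = (3 + z²)⁻² (u(G, z) = 1/((3 + z²)²) = (3 + z²)⁻²)
(-14 - 11)*u(-2, 5) = (-14 - 11)/(3 + 5²)² = -25/(3 + 25)² = -25/28² = -25*1/784 = -25/784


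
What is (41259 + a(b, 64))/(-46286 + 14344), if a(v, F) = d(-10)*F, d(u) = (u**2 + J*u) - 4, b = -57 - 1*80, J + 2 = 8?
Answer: -43563/31942 ≈ -1.3638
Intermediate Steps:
J = 6 (J = -2 + 8 = 6)
b = -137 (b = -57 - 80 = -137)
d(u) = -4 + u**2 + 6*u (d(u) = (u**2 + 6*u) - 4 = -4 + u**2 + 6*u)
a(v, F) = 36*F (a(v, F) = (-4 + (-10)**2 + 6*(-10))*F = (-4 + 100 - 60)*F = 36*F)
(41259 + a(b, 64))/(-46286 + 14344) = (41259 + 36*64)/(-46286 + 14344) = (41259 + 2304)/(-31942) = 43563*(-1/31942) = -43563/31942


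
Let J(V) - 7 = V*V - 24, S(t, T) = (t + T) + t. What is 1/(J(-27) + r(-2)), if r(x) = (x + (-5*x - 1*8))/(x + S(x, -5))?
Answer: 1/712 ≈ 0.0014045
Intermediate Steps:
S(t, T) = T + 2*t (S(t, T) = (T + t) + t = T + 2*t)
r(x) = (-8 - 4*x)/(-5 + 3*x) (r(x) = (x + (-5*x - 1*8))/(x + (-5 + 2*x)) = (x + (-5*x - 8))/(-5 + 3*x) = (x + (-8 - 5*x))/(-5 + 3*x) = (-8 - 4*x)/(-5 + 3*x))
J(V) = -17 + V**2 (J(V) = 7 + (V*V - 24) = 7 + (V**2 - 24) = 7 + (-24 + V**2) = -17 + V**2)
1/(J(-27) + r(-2)) = 1/((-17 + (-27)**2) + 4*(-2 - 1*(-2))/(-5 + 3*(-2))) = 1/((-17 + 729) + 4*(-2 + 2)/(-5 - 6)) = 1/(712 + 4*0/(-11)) = 1/(712 + 4*(-1/11)*0) = 1/(712 + 0) = 1/712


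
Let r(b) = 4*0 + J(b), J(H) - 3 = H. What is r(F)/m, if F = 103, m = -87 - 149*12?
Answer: -106/1875 ≈ -0.056533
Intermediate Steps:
J(H) = 3 + H
m = -1875 (m = -87 - 1788 = -1875)
r(b) = 3 + b (r(b) = 4*0 + (3 + b) = 0 + (3 + b) = 3 + b)
r(F)/m = (3 + 103)/(-1875) = 106*(-1/1875) = -106/1875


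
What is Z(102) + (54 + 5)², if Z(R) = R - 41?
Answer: 3542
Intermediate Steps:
Z(R) = -41 + R
Z(102) + (54 + 5)² = (-41 + 102) + (54 + 5)² = 61 + 59² = 61 + 3481 = 3542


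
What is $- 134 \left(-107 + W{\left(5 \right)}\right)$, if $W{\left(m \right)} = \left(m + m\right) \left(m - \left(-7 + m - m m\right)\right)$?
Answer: $-28542$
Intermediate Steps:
$W{\left(m \right)} = 2 m \left(7 + m^{2}\right)$ ($W{\left(m \right)} = 2 m \left(m - \left(-7 + m - m^{2}\right)\right) = 2 m \left(m + \left(7 + m^{2} - m\right)\right) = 2 m \left(7 + m^{2}\right)$)
$- 134 \left(-107 + W{\left(5 \right)}\right) = - 134 \left(-107 + 2 \cdot 5 \left(7 + 5^{2}\right)\right) = - 134 \left(-107 + 2 \cdot 5 \left(7 + 25\right)\right) = - 134 \left(-107 + 2 \cdot 5 \cdot 32\right) = - 134 \left(-107 + 320\right) = \left(-134\right) 213 = -28542$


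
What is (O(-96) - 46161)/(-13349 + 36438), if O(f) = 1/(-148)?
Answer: -6831829/3417172 ≈ -1.9993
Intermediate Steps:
O(f) = -1/148
(O(-96) - 46161)/(-13349 + 36438) = (-1/148 - 46161)/(-13349 + 36438) = -6831829/148/23089 = -6831829/148*1/23089 = -6831829/3417172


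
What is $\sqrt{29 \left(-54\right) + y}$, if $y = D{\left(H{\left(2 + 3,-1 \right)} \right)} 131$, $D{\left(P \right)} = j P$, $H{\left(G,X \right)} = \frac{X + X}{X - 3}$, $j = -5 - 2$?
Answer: $\frac{i \sqrt{8098}}{2} \approx 44.994 i$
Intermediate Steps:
$j = -7$
$H{\left(G,X \right)} = \frac{2 X}{-3 + X}$
$D{\left(P \right)} = - 7 P$
$y = - \frac{917}{2}$ ($y = - 7 \cdot 2 \left(-1\right) \frac{1}{-3 - 1} \cdot 131 = - 7 \cdot 2 \left(-1\right) \frac{1}{-4} \cdot 131 = - 7 \cdot 2 \left(-1\right) \left(- \frac{1}{4}\right) 131 = \left(-7\right) \frac{1}{2} \cdot 131 = \left(- \frac{7}{2}\right) 131 = - \frac{917}{2} \approx -458.5$)
$\sqrt{29 \left(-54\right) + y} = \sqrt{29 \left(-54\right) - \frac{917}{2}} = \sqrt{-1566 - \frac{917}{2}} = \sqrt{- \frac{4049}{2}} = \frac{i \sqrt{8098}}{2}$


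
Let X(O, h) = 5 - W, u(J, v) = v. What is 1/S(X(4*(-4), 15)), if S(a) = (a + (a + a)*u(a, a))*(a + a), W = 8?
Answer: -1/90 ≈ -0.011111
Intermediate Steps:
X(O, h) = -3 (X(O, h) = 5 - 1*8 = 5 - 8 = -3)
S(a) = 2*a*(a + 2*a²) (S(a) = (a + (a + a)*a)*(a + a) = (a + (2*a)*a)*(2*a) = (a + 2*a²)*(2*a) = 2*a*(a + 2*a²))
1/S(X(4*(-4), 15)) = 1/((-3)²*(2 + 4*(-3))) = 1/(9*(2 - 12)) = 1/(9*(-10)) = 1/(-90) = -1/90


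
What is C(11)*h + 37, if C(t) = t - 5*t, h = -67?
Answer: 2985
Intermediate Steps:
C(t) = -4*t
C(11)*h + 37 = -4*11*(-67) + 37 = -44*(-67) + 37 = 2948 + 37 = 2985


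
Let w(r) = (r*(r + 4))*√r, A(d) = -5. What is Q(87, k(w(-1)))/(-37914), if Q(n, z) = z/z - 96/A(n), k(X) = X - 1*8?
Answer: -101/189570 ≈ -0.00053278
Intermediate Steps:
w(r) = r^(3/2)*(4 + r) (w(r) = (r*(4 + r))*√r = r^(3/2)*(4 + r))
k(X) = -8 + X (k(X) = X - 8 = -8 + X)
Q(n, z) = 101/5 (Q(n, z) = z/z - 96/(-5) = 1 - 96*(-⅕) = 1 + 96/5 = 101/5)
Q(87, k(w(-1)))/(-37914) = (101/5)/(-37914) = (101/5)*(-1/37914) = -101/189570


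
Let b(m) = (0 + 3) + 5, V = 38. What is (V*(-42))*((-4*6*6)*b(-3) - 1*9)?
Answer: 1852956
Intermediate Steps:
b(m) = 8 (b(m) = 3 + 5 = 8)
(V*(-42))*((-4*6*6)*b(-3) - 1*9) = (38*(-42))*((-4*6*6)*8 - 1*9) = -1596*(-24*6*8 - 9) = -1596*(-144*8 - 9) = -1596*(-1152 - 9) = -1596*(-1161) = 1852956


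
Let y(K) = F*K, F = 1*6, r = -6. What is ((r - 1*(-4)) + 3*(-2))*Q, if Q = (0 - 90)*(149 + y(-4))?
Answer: 90000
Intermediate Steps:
F = 6
y(K) = 6*K
Q = -11250 (Q = (0 - 90)*(149 + 6*(-4)) = -90*(149 - 24) = -90*125 = -11250)
((r - 1*(-4)) + 3*(-2))*Q = ((-6 - 1*(-4)) + 3*(-2))*(-11250) = ((-6 + 4) - 6)*(-11250) = (-2 - 6)*(-11250) = -8*(-11250) = 90000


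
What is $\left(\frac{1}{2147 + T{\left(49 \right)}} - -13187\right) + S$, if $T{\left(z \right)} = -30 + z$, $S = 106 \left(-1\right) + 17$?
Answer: $\frac{28370269}{2166} \approx 13098.0$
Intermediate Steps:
$S = -89$ ($S = -106 + 17 = -89$)
$\left(\frac{1}{2147 + T{\left(49 \right)}} - -13187\right) + S = \left(\frac{1}{2147 + \left(-30 + 49\right)} - -13187\right) - 89 = \left(\frac{1}{2147 + 19} + 13187\right) - 89 = \left(\frac{1}{2166} + 13187\right) - 89 = \frac{28563043}{2166} - 89 = \frac{28370269}{2166}$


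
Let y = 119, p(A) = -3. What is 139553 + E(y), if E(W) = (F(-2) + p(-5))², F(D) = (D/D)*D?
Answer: 139578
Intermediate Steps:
F(D) = D (F(D) = 1*D = D)
E(W) = 25 (E(W) = (-2 - 3)² = (-5)² = 25)
139553 + E(y) = 139553 + 25 = 139578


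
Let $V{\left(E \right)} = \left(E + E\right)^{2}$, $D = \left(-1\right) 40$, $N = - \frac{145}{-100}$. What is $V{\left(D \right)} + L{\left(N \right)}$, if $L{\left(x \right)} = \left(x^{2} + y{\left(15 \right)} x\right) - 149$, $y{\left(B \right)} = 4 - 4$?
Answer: $\frac{2501241}{400} \approx 6253.1$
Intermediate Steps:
$y{\left(B \right)} = 0$
$N = \frac{29}{20}$ ($N = \left(-145\right) \left(- \frac{1}{100}\right) = \frac{29}{20} \approx 1.45$)
$L{\left(x \right)} = -149 + x^{2}$ ($L{\left(x \right)} = \left(x^{2} + 0 x\right) - 149 = \left(x^{2} + 0\right) - 149 = x^{2} - 149 = -149 + x^{2}$)
$D = -40$
$V{\left(E \right)} = 4 E^{2}$ ($V{\left(E \right)} = \left(2 E\right)^{2} = 4 E^{2}$)
$V{\left(D \right)} + L{\left(N \right)} = 4 \left(-40\right)^{2} - \left(149 - \left(\frac{29}{20}\right)^{2}\right) = 4 \cdot 1600 + \left(-149 + \frac{841}{400}\right) = 6400 - \frac{58759}{400} = \frac{2501241}{400}$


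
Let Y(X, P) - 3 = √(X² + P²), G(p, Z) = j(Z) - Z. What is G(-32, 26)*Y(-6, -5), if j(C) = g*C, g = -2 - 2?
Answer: -390 - 130*√61 ≈ -1405.3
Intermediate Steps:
g = -4
j(C) = -4*C
G(p, Z) = -5*Z (G(p, Z) = -4*Z - Z = -5*Z)
Y(X, P) = 3 + √(P² + X²) (Y(X, P) = 3 + √(X² + P²) = 3 + √(P² + X²))
G(-32, 26)*Y(-6, -5) = (-5*26)*(3 + √((-5)² + (-6)²)) = -130*(3 + √(25 + 36)) = -130*(3 + √61) = -390 - 130*√61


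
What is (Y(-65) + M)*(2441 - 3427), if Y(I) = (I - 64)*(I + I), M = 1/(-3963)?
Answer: -65529075874/3963 ≈ -1.6535e+7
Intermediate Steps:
M = -1/3963 ≈ -0.00025233
Y(I) = 2*I*(-64 + I) (Y(I) = (-64 + I)*(2*I) = 2*I*(-64 + I))
(Y(-65) + M)*(2441 - 3427) = (2*(-65)*(-64 - 65) - 1/3963)*(2441 - 3427) = (2*(-65)*(-129) - 1/3963)*(-986) = (16770 - 1/3963)*(-986) = (66459509/3963)*(-986) = -65529075874/3963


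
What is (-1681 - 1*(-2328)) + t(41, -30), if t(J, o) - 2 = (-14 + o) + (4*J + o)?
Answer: 739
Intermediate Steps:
t(J, o) = -12 + 2*o + 4*J (t(J, o) = 2 + ((-14 + o) + (4*J + o)) = 2 + ((-14 + o) + (o + 4*J)) = 2 + (-14 + 2*o + 4*J) = -12 + 2*o + 4*J)
(-1681 - 1*(-2328)) + t(41, -30) = (-1681 - 1*(-2328)) + (-12 + 2*(-30) + 4*41) = (-1681 + 2328) + (-12 - 60 + 164) = 647 + 92 = 739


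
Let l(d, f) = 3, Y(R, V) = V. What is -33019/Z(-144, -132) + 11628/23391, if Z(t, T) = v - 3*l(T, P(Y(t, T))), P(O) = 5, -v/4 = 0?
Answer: 85828009/23391 ≈ 3669.3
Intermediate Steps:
v = 0 (v = -4*0 = 0)
Z(t, T) = -9 (Z(t, T) = 0 - 3*3 = 0 - 9 = -9)
-33019/Z(-144, -132) + 11628/23391 = -33019/(-9) + 11628/23391 = -33019*(-⅑) + 11628*(1/23391) = 33019/9 + 1292/2599 = 85828009/23391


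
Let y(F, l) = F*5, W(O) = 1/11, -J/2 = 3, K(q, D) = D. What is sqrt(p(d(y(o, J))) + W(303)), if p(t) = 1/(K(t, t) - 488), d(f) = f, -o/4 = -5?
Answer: sqrt(402259)/2134 ≈ 0.29721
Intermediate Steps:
J = -6 (J = -2*3 = -6)
o = 20 (o = -4*(-5) = 20)
W(O) = 1/11
y(F, l) = 5*F
p(t) = 1/(-488 + t) (p(t) = 1/(t - 488) = 1/(-488 + t))
sqrt(p(d(y(o, J))) + W(303)) = sqrt(1/(-488 + 5*20) + 1/11) = sqrt(1/(-488 + 100) + 1/11) = sqrt(1/(-388) + 1/11) = sqrt(-1/388 + 1/11) = sqrt(377/4268) = sqrt(402259)/2134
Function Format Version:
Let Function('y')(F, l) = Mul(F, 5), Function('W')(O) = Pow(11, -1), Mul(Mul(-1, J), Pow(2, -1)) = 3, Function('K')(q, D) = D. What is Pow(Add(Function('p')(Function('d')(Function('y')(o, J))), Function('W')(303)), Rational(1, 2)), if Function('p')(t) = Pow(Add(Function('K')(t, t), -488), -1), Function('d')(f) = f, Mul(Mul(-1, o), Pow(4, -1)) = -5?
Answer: Mul(Rational(1, 2134), Pow(402259, Rational(1, 2))) ≈ 0.29721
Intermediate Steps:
J = -6 (J = Mul(-2, 3) = -6)
o = 20 (o = Mul(-4, -5) = 20)
Function('W')(O) = Rational(1, 11)
Function('y')(F, l) = Mul(5, F)
Function('p')(t) = Pow(Add(-488, t), -1) (Function('p')(t) = Pow(Add(t, -488), -1) = Pow(Add(-488, t), -1))
Pow(Add(Function('p')(Function('d')(Function('y')(o, J))), Function('W')(303)), Rational(1, 2)) = Pow(Add(Pow(Add(-488, Mul(5, 20)), -1), Rational(1, 11)), Rational(1, 2)) = Pow(Add(Pow(Add(-488, 100), -1), Rational(1, 11)), Rational(1, 2)) = Pow(Add(Pow(-388, -1), Rational(1, 11)), Rational(1, 2)) = Pow(Add(Rational(-1, 388), Rational(1, 11)), Rational(1, 2)) = Pow(Rational(377, 4268), Rational(1, 2)) = Mul(Rational(1, 2134), Pow(402259, Rational(1, 2)))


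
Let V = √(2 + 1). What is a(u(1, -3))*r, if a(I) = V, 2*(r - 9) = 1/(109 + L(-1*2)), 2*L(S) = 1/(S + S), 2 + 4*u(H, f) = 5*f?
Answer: 7843*√3/871 ≈ 15.596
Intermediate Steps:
u(H, f) = -½ + 5*f/4 (u(H, f) = -½ + (5*f)/4 = -½ + 5*f/4)
L(S) = 1/(4*S) (L(S) = 1/(2*(S + S)) = 1/(2*((2*S))) = (1/(2*S))/2 = 1/(4*S))
r = 7843/871 (r = 9 + 1/(2*(109 + 1/(4*((-1*2))))) = 9 + 1/(2*(109 + (¼)/(-2))) = 9 + 1/(2*(109 + (¼)*(-½))) = 9 + 1/(2*(109 - ⅛)) = 9 + 1/(2*(871/8)) = 9 + (½)*(8/871) = 9 + 4/871 = 7843/871 ≈ 9.0046)
V = √3 ≈ 1.7320
a(I) = √3
a(u(1, -3))*r = √3*(7843/871) = 7843*√3/871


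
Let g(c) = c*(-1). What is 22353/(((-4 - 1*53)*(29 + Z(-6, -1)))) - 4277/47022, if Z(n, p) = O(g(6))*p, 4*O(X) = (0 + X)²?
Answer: -175993091/8934180 ≈ -19.699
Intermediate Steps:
g(c) = -c
O(X) = X²/4 (O(X) = (0 + X)²/4 = X²/4)
Z(n, p) = 9*p (Z(n, p) = ((-1*6)²/4)*p = ((¼)*(-6)²)*p = ((¼)*36)*p = 9*p)
22353/(((-4 - 1*53)*(29 + Z(-6, -1)))) - 4277/47022 = 22353/(((-4 - 1*53)*(29 + 9*(-1)))) - 4277/47022 = 22353/(((-4 - 53)*(29 - 9))) - 4277*1/47022 = 22353/((-57*20)) - 4277/47022 = 22353/(-1140) - 4277/47022 = 22353*(-1/1140) - 4277/47022 = -7451/380 - 4277/47022 = -175993091/8934180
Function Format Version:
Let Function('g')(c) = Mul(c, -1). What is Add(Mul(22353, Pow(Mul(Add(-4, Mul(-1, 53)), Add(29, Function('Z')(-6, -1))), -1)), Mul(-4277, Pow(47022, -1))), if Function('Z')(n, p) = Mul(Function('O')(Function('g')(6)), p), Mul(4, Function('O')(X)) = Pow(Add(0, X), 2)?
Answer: Rational(-175993091, 8934180) ≈ -19.699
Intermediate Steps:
Function('g')(c) = Mul(-1, c)
Function('O')(X) = Mul(Rational(1, 4), Pow(X, 2)) (Function('O')(X) = Mul(Rational(1, 4), Pow(Add(0, X), 2)) = Mul(Rational(1, 4), Pow(X, 2)))
Function('Z')(n, p) = Mul(9, p) (Function('Z')(n, p) = Mul(Mul(Rational(1, 4), Pow(Mul(-1, 6), 2)), p) = Mul(Mul(Rational(1, 4), Pow(-6, 2)), p) = Mul(Mul(Rational(1, 4), 36), p) = Mul(9, p))
Add(Mul(22353, Pow(Mul(Add(-4, Mul(-1, 53)), Add(29, Function('Z')(-6, -1))), -1)), Mul(-4277, Pow(47022, -1))) = Add(Mul(22353, Pow(Mul(Add(-4, Mul(-1, 53)), Add(29, Mul(9, -1))), -1)), Mul(-4277, Pow(47022, -1))) = Add(Mul(22353, Pow(Mul(Add(-4, -53), Add(29, -9)), -1)), Mul(-4277, Rational(1, 47022))) = Add(Mul(22353, Pow(Mul(-57, 20), -1)), Rational(-4277, 47022)) = Add(Mul(22353, Pow(-1140, -1)), Rational(-4277, 47022)) = Add(Mul(22353, Rational(-1, 1140)), Rational(-4277, 47022)) = Add(Rational(-7451, 380), Rational(-4277, 47022)) = Rational(-175993091, 8934180)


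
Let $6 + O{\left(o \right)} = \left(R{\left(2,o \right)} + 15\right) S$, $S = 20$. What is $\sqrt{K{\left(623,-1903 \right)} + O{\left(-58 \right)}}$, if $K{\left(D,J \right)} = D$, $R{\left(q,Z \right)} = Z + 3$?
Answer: $i \sqrt{183} \approx 13.528 i$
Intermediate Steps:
$R{\left(q,Z \right)} = 3 + Z$
$O{\left(o \right)} = 354 + 20 o$ ($O{\left(o \right)} = -6 + \left(\left(3 + o\right) + 15\right) 20 = -6 + \left(18 + o\right) 20 = -6 + \left(360 + 20 o\right) = 354 + 20 o$)
$\sqrt{K{\left(623,-1903 \right)} + O{\left(-58 \right)}} = \sqrt{623 + \left(354 + 20 \left(-58\right)\right)} = \sqrt{623 + \left(354 - 1160\right)} = \sqrt{623 - 806} = \sqrt{-183} = i \sqrt{183}$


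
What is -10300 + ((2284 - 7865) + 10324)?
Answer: -5557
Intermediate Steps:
-10300 + ((2284 - 7865) + 10324) = -10300 + (-5581 + 10324) = -10300 + 4743 = -5557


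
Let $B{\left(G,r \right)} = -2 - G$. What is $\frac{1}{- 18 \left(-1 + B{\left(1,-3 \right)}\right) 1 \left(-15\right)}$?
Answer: $- \frac{1}{1080} \approx -0.00092593$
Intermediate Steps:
$\frac{1}{- 18 \left(-1 + B{\left(1,-3 \right)}\right) 1 \left(-15\right)} = \frac{1}{- 18 \left(-1 - 3\right) 1 \left(-15\right)} = \frac{1}{- 18 \left(\left(-4\right) 1\right) \left(-15\right)} = \frac{1}{\left(-18\right) \left(-4\right) \left(-15\right)} = \frac{1}{72 \left(-15\right)} = \frac{1}{-1080} = - \frac{1}{1080}$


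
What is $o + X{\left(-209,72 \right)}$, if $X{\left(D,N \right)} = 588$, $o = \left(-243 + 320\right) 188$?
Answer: $15064$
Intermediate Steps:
$o = 14476$ ($o = 77 \cdot 188 = 14476$)
$o + X{\left(-209,72 \right)} = 14476 + 588 = 15064$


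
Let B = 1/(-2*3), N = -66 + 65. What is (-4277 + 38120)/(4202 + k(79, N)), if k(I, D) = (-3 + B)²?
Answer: 1218348/151633 ≈ 8.0349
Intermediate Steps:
N = -1
B = -⅙ (B = 1/(-6) = -⅙ ≈ -0.16667)
k(I, D) = 361/36 (k(I, D) = (-3 - ⅙)² = (-19/6)² = 361/36)
(-4277 + 38120)/(4202 + k(79, N)) = (-4277 + 38120)/(4202 + 361/36) = 33843/(151633/36) = 33843*(36/151633) = 1218348/151633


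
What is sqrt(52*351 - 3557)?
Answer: sqrt(14695) ≈ 121.22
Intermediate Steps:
sqrt(52*351 - 3557) = sqrt(18252 - 3557) = sqrt(14695)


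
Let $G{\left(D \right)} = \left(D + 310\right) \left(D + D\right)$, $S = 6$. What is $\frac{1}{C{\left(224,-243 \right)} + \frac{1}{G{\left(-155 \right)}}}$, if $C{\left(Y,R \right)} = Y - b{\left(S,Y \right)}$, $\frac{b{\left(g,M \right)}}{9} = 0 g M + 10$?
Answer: $\frac{48050}{6438699} \approx 0.0074627$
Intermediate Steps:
$b{\left(g,M \right)} = 90$ ($b{\left(g,M \right)} = 9 \left(0 g M + 10\right) = 9 \left(0 M + 10\right) = 9 \left(0 + 10\right) = 9 \cdot 10 = 90$)
$G{\left(D \right)} = 2 D \left(310 + D\right)$ ($G{\left(D \right)} = \left(310 + D\right) 2 D = 2 D \left(310 + D\right)$)
$C{\left(Y,R \right)} = -90 + Y$ ($C{\left(Y,R \right)} = Y - 90 = -90 + Y$)
$\frac{1}{C{\left(224,-243 \right)} + \frac{1}{G{\left(-155 \right)}}} = \frac{1}{\left(-90 + 224\right) + \frac{1}{2 \left(-155\right) \left(310 - 155\right)}} = \frac{1}{134 + \frac{1}{2 \left(-155\right) 155}} = \frac{1}{134 + \frac{1}{-48050}} = \frac{1}{134 - \frac{1}{48050}} = \frac{1}{\frac{6438699}{48050}} = \frac{48050}{6438699}$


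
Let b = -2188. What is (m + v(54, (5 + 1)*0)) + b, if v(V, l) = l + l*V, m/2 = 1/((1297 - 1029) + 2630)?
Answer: -3170411/1449 ≈ -2188.0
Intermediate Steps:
m = 1/1449 (m = 2/((1297 - 1029) + 2630) = 2/(268 + 2630) = 2/2898 = 2*(1/2898) = 1/1449 ≈ 0.00069013)
v(V, l) = l + V*l
(m + v(54, (5 + 1)*0)) + b = (1/1449 + ((5 + 1)*0)*(1 + 54)) - 2188 = (1/1449 + (6*0)*55) - 2188 = (1/1449 + 0*55) - 2188 = (1/1449 + 0) - 2188 = 1/1449 - 2188 = -3170411/1449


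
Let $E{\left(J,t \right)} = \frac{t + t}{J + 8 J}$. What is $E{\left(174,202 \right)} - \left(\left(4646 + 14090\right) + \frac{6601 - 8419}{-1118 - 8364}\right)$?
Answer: $- \frac{69551589473}{3712203} \approx -18736.0$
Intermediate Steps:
$E{\left(J,t \right)} = \frac{2 t}{9 J}$
$E{\left(174,202 \right)} - \left(\left(4646 + 14090\right) + \frac{6601 - 8419}{-1118 - 8364}\right) = \frac{2}{9} \cdot 202 \cdot \frac{1}{174} - \left(\left(4646 + 14090\right) + \frac{6601 - 8419}{-1118 - 8364}\right) = \frac{2}{9} \cdot 202 \cdot \frac{1}{174} - \left(18736 - \frac{1818}{-9482}\right) = \frac{202}{783} - \left(18736 - - \frac{909}{4741}\right) = \frac{202}{783} - \left(18736 + \frac{909}{4741}\right) = \frac{202}{783} - \frac{88828285}{4741} = - \frac{69551589473}{3712203}$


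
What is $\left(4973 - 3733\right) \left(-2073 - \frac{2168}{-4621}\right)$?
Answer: $- \frac{11875684600}{4621} \approx -2.5699 \cdot 10^{6}$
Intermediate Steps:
$\left(4973 - 3733\right) \left(-2073 - \frac{2168}{-4621}\right) = 1240 \left(-2073 - - \frac{2168}{4621}\right) = 1240 \left(-2073 + \frac{2168}{4621}\right) = 1240 \left(- \frac{9577165}{4621}\right) = - \frac{11875684600}{4621}$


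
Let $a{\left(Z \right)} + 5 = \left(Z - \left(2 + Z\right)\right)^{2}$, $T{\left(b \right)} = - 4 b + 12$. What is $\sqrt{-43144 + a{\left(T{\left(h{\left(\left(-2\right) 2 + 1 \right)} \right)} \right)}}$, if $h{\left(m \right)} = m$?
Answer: $i \sqrt{43145} \approx 207.71 i$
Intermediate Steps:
$T{\left(b \right)} = 12 - 4 b$
$a{\left(Z \right)} = -1$ ($a{\left(Z \right)} = -5 + \left(Z - \left(2 + Z\right)\right)^{2} = -5 + \left(-2\right)^{2} = -5 + 4 = -1$)
$\sqrt{-43144 + a{\left(T{\left(h{\left(\left(-2\right) 2 + 1 \right)} \right)} \right)}} = \sqrt{-43144 - 1} = \sqrt{-43145} = i \sqrt{43145}$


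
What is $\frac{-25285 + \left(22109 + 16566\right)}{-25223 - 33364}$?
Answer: $- \frac{13390}{58587} \approx -0.22855$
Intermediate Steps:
$\frac{-25285 + \left(22109 + 16566\right)}{-25223 - 33364} = \frac{-25285 + 38675}{-25223 - 33364} = \frac{13390}{-58587} = 13390 \left(- \frac{1}{58587}\right) = - \frac{13390}{58587}$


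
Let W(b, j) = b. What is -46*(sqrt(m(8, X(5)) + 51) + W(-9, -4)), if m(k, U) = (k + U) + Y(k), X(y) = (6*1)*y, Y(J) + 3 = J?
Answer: 414 - 46*sqrt(94) ≈ -31.987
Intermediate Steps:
Y(J) = -3 + J
X(y) = 6*y
m(k, U) = -3 + U + 2*k (m(k, U) = (k + U) + (-3 + k) = (U + k) + (-3 + k) = -3 + U + 2*k)
-46*(sqrt(m(8, X(5)) + 51) + W(-9, -4)) = -46*(sqrt((-3 + 6*5 + 2*8) + 51) - 9) = -46*(sqrt((-3 + 30 + 16) + 51) - 9) = -46*(sqrt(43 + 51) - 9) = -46*(sqrt(94) - 9) = -46*(-9 + sqrt(94)) = 414 - 46*sqrt(94)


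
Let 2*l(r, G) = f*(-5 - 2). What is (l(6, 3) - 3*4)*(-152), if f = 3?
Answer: 3420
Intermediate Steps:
l(r, G) = -21/2 (l(r, G) = (3*(-5 - 2))/2 = (3*(-7))/2 = (½)*(-21) = -21/2)
(l(6, 3) - 3*4)*(-152) = (-21/2 - 3*4)*(-152) = (-21/2 - 12)*(-152) = -45/2*(-152) = 3420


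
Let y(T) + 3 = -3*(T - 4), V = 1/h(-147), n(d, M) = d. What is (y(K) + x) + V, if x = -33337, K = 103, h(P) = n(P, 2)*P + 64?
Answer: -729014700/21673 ≈ -33637.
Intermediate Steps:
h(P) = 64 + P**2 (h(P) = P*P + 64 = P**2 + 64 = 64 + P**2)
V = 1/21673 (V = 1/(64 + (-147)**2) = 1/(64 + 21609) = 1/21673 ≈ 4.6140e-5)
y(T) = 9 - 3*T (y(T) = -3 - 3*(T - 4) = -3 - 3*(-4 + T) = -3 + (12 - 3*T) = 9 - 3*T)
(y(K) + x) + V = ((9 - 3*103) - 33337) + 1/21673 = ((9 - 309) - 33337) + 1/21673 = (-300 - 33337) + 1/21673 = -33637 + 1/21673 = -729014700/21673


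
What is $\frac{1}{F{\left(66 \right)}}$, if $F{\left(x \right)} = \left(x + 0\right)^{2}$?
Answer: $\frac{1}{4356} \approx 0.00022957$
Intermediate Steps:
$F{\left(x \right)} = x^{2}$
$\frac{1}{F{\left(66 \right)}} = \frac{1}{66^{2}} = \frac{1}{4356}$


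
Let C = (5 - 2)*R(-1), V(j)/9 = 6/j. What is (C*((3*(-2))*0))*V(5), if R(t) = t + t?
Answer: 0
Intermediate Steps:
R(t) = 2*t
V(j) = 54/j (V(j) = 9*(6/j) = 54/j)
C = -6 (C = (5 - 2)*(2*(-1)) = 3*(-2) = -6)
(C*((3*(-2))*0))*V(5) = (-6*3*(-2)*0)*(54/5) = (-(-36)*0)*(54*(⅕)) = -6*0*(54/5) = 0*(54/5) = 0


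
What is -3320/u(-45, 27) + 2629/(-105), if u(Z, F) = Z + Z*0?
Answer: 15353/315 ≈ 48.740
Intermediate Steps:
u(Z, F) = Z (u(Z, F) = Z + 0 = Z)
-3320/u(-45, 27) + 2629/(-105) = -3320/(-45) + 2629/(-105) = -3320*(-1/45) + 2629*(-1/105) = 664/9 - 2629/105 = 15353/315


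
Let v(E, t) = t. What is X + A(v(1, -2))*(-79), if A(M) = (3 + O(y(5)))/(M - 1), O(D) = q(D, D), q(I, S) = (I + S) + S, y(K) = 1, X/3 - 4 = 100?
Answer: 470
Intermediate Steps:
X = 312 (X = 12 + 3*100 = 12 + 300 = 312)
q(I, S) = I + 2*S
O(D) = 3*D (O(D) = D + 2*D = 3*D)
A(M) = 6/(-1 + M) (A(M) = (3 + 3*1)/(M - 1) = (3 + 3)/(-1 + M) = 6/(-1 + M))
X + A(v(1, -2))*(-79) = 312 + (6/(-1 - 2))*(-79) = 312 + (6/(-3))*(-79) = 312 + (6*(-⅓))*(-79) = 312 - 2*(-79) = 312 + 158 = 470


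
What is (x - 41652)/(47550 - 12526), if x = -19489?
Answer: -61141/35024 ≈ -1.7457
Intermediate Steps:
(x - 41652)/(47550 - 12526) = (-19489 - 41652)/(47550 - 12526) = -61141/35024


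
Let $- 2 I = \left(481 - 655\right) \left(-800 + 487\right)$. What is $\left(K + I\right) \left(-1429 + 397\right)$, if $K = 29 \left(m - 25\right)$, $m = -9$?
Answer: $29119944$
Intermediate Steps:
$K = -986$ ($K = 29 \left(-9 - 25\right) = 29 \left(-34\right) = -986$)
$I = -27231$ ($I = - \frac{\left(481 - 655\right) \left(-800 + 487\right)}{2} = - \frac{\left(-174\right) \left(-313\right)}{2} = \left(- \frac{1}{2}\right) 54462 = -27231$)
$\left(K + I\right) \left(-1429 + 397\right) = \left(-986 - 27231\right) \left(-1429 + 397\right) = \left(-28217\right) \left(-1032\right) = 29119944$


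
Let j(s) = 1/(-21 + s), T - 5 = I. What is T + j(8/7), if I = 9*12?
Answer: 15700/139 ≈ 112.95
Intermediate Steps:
I = 108
T = 113 (T = 5 + 108 = 113)
T + j(8/7) = 113 + 1/(-21 + 8/7) = 113 + 1/(-139/7) = 113 - 7/139 = 15700/139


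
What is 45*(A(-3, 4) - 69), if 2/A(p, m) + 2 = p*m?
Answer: -21780/7 ≈ -3111.4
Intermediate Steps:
A(p, m) = 2/(-2 + m*p) (A(p, m) = 2/(-2 + p*m) = 2/(-2 + m*p))
45*(A(-3, 4) - 69) = 45*(2/(-2 + 4*(-3)) - 69) = 45*(2/(-2 - 12) - 69) = 45*(2/(-14) - 69) = 45*(2*(-1/14) - 69) = 45*(-⅐ - 69) = 45*(-484/7) = -21780/7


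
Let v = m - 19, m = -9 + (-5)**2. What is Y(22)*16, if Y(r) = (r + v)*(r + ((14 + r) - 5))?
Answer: 16112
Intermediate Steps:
m = 16 (m = -9 + 25 = 16)
v = -3 (v = 16 - 19 = -3)
Y(r) = (-3 + r)*(9 + 2*r) (Y(r) = (r - 3)*(r + ((14 + r) - 5)) = (-3 + r)*(r + (9 + r)) = (-3 + r)*(9 + 2*r))
Y(22)*16 = (-27 + 2*22**2 + 3*22)*16 = (-27 + 2*484 + 66)*16 = (-27 + 968 + 66)*16 = 1007*16 = 16112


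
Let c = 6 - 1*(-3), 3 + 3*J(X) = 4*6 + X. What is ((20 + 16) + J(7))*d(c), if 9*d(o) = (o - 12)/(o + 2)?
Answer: -136/99 ≈ -1.3737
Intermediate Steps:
J(X) = 7 + X/3 (J(X) = -1 + (4*6 + X)/3 = -1 + (24 + X)/3 = -1 + (8 + X/3) = 7 + X/3)
c = 9 (c = 6 + 3 = 9)
d(o) = (-12 + o)/(9*(2 + o)) (d(o) = ((o - 12)/(o + 2))/9 = ((-12 + o)/(2 + o))/9 = (-12 + o)/(9*(2 + o)))
((20 + 16) + J(7))*d(c) = ((20 + 16) + (7 + (⅓)*7))*((-12 + 9)/(9*(2 + 9))) = (36 + (7 + 7/3))*((⅑)*(-3)/11) = (36 + 28/3)*((⅑)*(1/11)*(-3)) = (136/3)*(-1/33) = -136/99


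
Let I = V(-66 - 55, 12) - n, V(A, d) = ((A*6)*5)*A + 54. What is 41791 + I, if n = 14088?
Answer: 466987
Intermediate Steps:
V(A, d) = 54 + 30*A**2 (V(A, d) = ((6*A)*5)*A + 54 = (30*A)*A + 54 = 30*A**2 + 54 = 54 + 30*A**2)
I = 425196 (I = (54 + 30*(-66 - 55)**2) - 1*14088 = (54 + 30*(-121)**2) - 14088 = (54 + 30*14641) - 14088 = (54 + 439230) - 14088 = 439284 - 14088 = 425196)
41791 + I = 41791 + 425196 = 466987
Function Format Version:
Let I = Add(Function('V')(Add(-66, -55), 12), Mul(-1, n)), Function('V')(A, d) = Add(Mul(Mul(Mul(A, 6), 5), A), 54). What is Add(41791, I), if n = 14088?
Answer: 466987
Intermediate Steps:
Function('V')(A, d) = Add(54, Mul(30, Pow(A, 2))) (Function('V')(A, d) = Add(Mul(Mul(Mul(6, A), 5), A), 54) = Add(Mul(Mul(30, A), A), 54) = Add(Mul(30, Pow(A, 2)), 54) = Add(54, Mul(30, Pow(A, 2))))
I = 425196 (I = Add(Add(54, Mul(30, Pow(Add(-66, -55), 2))), Mul(-1, 14088)) = Add(Add(54, Mul(30, Pow(-121, 2))), -14088) = Add(Add(54, Mul(30, 14641)), -14088) = Add(Add(54, 439230), -14088) = Add(439284, -14088) = 425196)
Add(41791, I) = Add(41791, 425196) = 466987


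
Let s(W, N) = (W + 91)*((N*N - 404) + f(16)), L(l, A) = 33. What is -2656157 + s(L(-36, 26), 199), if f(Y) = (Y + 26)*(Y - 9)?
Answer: 2240727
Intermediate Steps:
f(Y) = (-9 + Y)*(26 + Y) (f(Y) = (26 + Y)*(-9 + Y) = (-9 + Y)*(26 + Y))
s(W, N) = (-110 + N²)*(91 + W) (s(W, N) = (W + 91)*((N*N - 404) + (-234 + 16² + 17*16)) = (91 + W)*((N² - 404) + (-234 + 256 + 272)) = (91 + W)*((-404 + N²) + 294) = (91 + W)*(-110 + N²) = (-110 + N²)*(91 + W))
-2656157 + s(L(-36, 26), 199) = -2656157 + (-10010 - 110*33 + 91*199² + 33*199²) = -2656157 + (-10010 - 3630 + 91*39601 + 33*39601) = -2656157 + (-10010 - 3630 + 3603691 + 1306833) = -2656157 + 4896884 = 2240727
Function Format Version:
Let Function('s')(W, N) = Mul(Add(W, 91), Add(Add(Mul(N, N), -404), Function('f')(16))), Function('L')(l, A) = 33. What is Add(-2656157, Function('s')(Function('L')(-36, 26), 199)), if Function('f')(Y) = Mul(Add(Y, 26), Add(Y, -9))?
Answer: 2240727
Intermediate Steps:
Function('f')(Y) = Mul(Add(-9, Y), Add(26, Y)) (Function('f')(Y) = Mul(Add(26, Y), Add(-9, Y)) = Mul(Add(-9, Y), Add(26, Y)))
Function('s')(W, N) = Mul(Add(-110, Pow(N, 2)), Add(91, W)) (Function('s')(W, N) = Mul(Add(W, 91), Add(Add(Mul(N, N), -404), Add(-234, Pow(16, 2), Mul(17, 16)))) = Mul(Add(91, W), Add(Add(Pow(N, 2), -404), Add(-234, 256, 272))) = Mul(Add(91, W), Add(Add(-404, Pow(N, 2)), 294)) = Mul(Add(91, W), Add(-110, Pow(N, 2))) = Mul(Add(-110, Pow(N, 2)), Add(91, W)))
Add(-2656157, Function('s')(Function('L')(-36, 26), 199)) = Add(-2656157, Add(-10010, Mul(-110, 33), Mul(91, Pow(199, 2)), Mul(33, Pow(199, 2)))) = Add(-2656157, Add(-10010, -3630, Mul(91, 39601), Mul(33, 39601))) = Add(-2656157, Add(-10010, -3630, 3603691, 1306833)) = Add(-2656157, 4896884) = 2240727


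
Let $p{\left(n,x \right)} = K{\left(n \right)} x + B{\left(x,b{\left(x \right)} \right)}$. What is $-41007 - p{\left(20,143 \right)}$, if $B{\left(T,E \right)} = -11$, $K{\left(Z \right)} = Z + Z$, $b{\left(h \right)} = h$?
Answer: $-46716$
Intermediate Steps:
$K{\left(Z \right)} = 2 Z$
$p{\left(n,x \right)} = -11 + 2 n x$ ($p{\left(n,x \right)} = 2 n x - 11 = -11 + 2 n x$)
$-41007 - p{\left(20,143 \right)} = -41007 - \left(-11 + 2 \cdot 20 \cdot 143\right) = -41007 - \left(-11 + 5720\right) = -41007 - 5709 = -46716$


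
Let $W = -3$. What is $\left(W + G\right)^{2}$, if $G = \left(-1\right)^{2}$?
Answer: $4$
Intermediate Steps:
$G = 1$
$\left(W + G\right)^{2} = \left(-3 + 1\right)^{2} = \left(-2\right)^{2} = 4$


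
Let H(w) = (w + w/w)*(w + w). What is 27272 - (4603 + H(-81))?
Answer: 9709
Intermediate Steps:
H(w) = 2*w*(1 + w) (H(w) = (w + 1)*(2*w) = (1 + w)*(2*w) = 2*w*(1 + w))
27272 - (4603 + H(-81)) = 27272 - (4603 + 2*(-81)*(1 - 81)) = 27272 - (4603 + 2*(-81)*(-80)) = 27272 - (4603 + 12960) = 27272 - 1*17563 = 27272 - 17563 = 9709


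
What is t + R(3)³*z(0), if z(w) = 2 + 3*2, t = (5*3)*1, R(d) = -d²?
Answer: -5817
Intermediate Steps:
t = 15 (t = 15*1 = 15)
z(w) = 8 (z(w) = 2 + 6 = 8)
t + R(3)³*z(0) = 15 + (-1*3²)³*8 = 15 + (-1*9)³*8 = 15 + (-9)³*8 = 15 - 729*8 = 15 - 5832 = -5817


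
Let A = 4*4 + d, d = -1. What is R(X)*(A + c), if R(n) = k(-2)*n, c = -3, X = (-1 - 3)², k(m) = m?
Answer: -384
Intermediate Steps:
X = 16 (X = (-4)² = 16)
R(n) = -2*n
A = 15 (A = 4*4 - 1 = 16 - 1 = 15)
R(X)*(A + c) = (-2*16)*(15 - 3) = -32*12 = -384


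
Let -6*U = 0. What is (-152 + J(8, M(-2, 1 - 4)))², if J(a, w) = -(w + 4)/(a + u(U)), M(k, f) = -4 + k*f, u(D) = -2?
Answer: 23409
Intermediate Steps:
U = 0 (U = -⅙*0 = 0)
M(k, f) = -4 + f*k
J(a, w) = -(4 + w)/(-2 + a) (J(a, w) = -(w + 4)/(a - 2) = -(4 + w)/(-2 + a))
(-152 + J(8, M(-2, 1 - 4)))² = (-152 + (-4 - (-4 + (1 - 4)*(-2)))/(-2 + 8))² = (-152 + (-4 - (-4 - 3*(-2)))/6)² = (-152 + (-4 - (-4 + 6))/6)² = (-152 + (-4 - 1*2)/6)² = (-152 + (-4 - 2)/6)² = (-152 + (⅙)*(-6))² = (-152 - 1)² = (-153)² = 23409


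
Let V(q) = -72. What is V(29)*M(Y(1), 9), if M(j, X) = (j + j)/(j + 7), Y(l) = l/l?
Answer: -18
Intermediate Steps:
Y(l) = 1
M(j, X) = 2*j/(7 + j) (M(j, X) = (2*j)/(7 + j) = 2*j/(7 + j))
V(29)*M(Y(1), 9) = -144/(7 + 1) = -144/8 = -72*1/4 = -18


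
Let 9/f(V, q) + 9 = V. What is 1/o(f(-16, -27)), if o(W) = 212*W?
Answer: -25/1908 ≈ -0.013103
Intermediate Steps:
f(V, q) = 9/(-9 + V)
1/o(f(-16, -27)) = 1/(212*(9/(-9 - 16))) = 1/(212*(9/(-25))) = 1/(212*(9*(-1/25))) = 1/(212*(-9/25)) = 1/(-1908/25) = -25/1908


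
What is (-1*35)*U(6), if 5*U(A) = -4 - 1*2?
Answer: 42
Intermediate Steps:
U(A) = -6/5 (U(A) = (-4 - 1*2)/5 = (-4 - 2)/5 = (⅕)*(-6) = -6/5)
(-1*35)*U(6) = -1*35*(-6/5) = -35*(-6/5) = 42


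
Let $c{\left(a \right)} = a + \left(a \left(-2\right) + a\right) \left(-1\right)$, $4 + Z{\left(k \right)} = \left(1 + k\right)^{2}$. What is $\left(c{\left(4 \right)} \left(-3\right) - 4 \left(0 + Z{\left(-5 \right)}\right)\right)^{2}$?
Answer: $5184$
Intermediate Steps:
$Z{\left(k \right)} = -4 + \left(1 + k\right)^{2}$
$c{\left(a \right)} = 2 a$ ($c{\left(a \right)} = a + \left(- 2 a + a\right) \left(-1\right) = a + - a \left(-1\right) = a + a = 2 a$)
$\left(c{\left(4 \right)} \left(-3\right) - 4 \left(0 + Z{\left(-5 \right)}\right)\right)^{2} = \left(2 \cdot 4 \left(-3\right) - 4 \left(0 - \left(4 - \left(1 - 5\right)^{2}\right)\right)\right)^{2} = \left(8 \left(-3\right) - 4 \left(0 - \left(4 - \left(-4\right)^{2}\right)\right)\right)^{2} = \left(-24 - 4 \left(0 + \left(-4 + 16\right)\right)\right)^{2} = \left(-24 - 4 \left(0 + 12\right)\right)^{2} = \left(-24 - 48\right)^{2} = \left(-72\right)^{2} = 5184$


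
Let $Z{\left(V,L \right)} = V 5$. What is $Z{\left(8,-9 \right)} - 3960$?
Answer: $-3920$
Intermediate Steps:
$Z{\left(V,L \right)} = 5 V$
$Z{\left(8,-9 \right)} - 3960 = 5 \cdot 8 - 3960 = 40 - 3960 = -3920$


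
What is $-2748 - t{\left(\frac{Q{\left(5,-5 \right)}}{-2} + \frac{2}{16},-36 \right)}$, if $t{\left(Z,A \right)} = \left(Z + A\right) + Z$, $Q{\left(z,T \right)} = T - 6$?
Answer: $- \frac{10893}{4} \approx -2723.3$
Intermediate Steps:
$Q{\left(z,T \right)} = -6 + T$ ($Q{\left(z,T \right)} = T - 6 = -6 + T$)
$t{\left(Z,A \right)} = A + 2 Z$ ($t{\left(Z,A \right)} = \left(A + Z\right) + Z = A + 2 Z$)
$-2748 - t{\left(\frac{Q{\left(5,-5 \right)}}{-2} + \frac{2}{16},-36 \right)} = -2748 - \left(-36 + 2 \left(\frac{-6 - 5}{-2} + \frac{2}{16}\right)\right) = -2748 - \left(-36 + 2 \left(\left(-11\right) \left(- \frac{1}{2}\right) + 2 \cdot \frac{1}{16}\right)\right) = -2748 - \left(-36 + 2 \left(\frac{11}{2} + \frac{1}{8}\right)\right) = -2748 - \left(-36 + 2 \cdot \frac{45}{8}\right) = -2748 - \left(-36 + \frac{45}{4}\right) = -2748 - - \frac{99}{4} = -2748 + \frac{99}{4} = - \frac{10893}{4}$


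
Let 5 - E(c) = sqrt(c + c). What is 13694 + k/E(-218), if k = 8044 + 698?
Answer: 6356644/461 + 17484*I*sqrt(109)/461 ≈ 13789.0 + 395.96*I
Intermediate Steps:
k = 8742
E(c) = 5 - sqrt(2)*sqrt(c) (E(c) = 5 - sqrt(c + c) = 5 - sqrt(2*c) = 5 - sqrt(2)*sqrt(c))
13694 + k/E(-218) = 13694 + 8742/(5 - sqrt(2)*sqrt(-218)) = 13694 + 8742/(5 - sqrt(2)*I*sqrt(218)) = 13694 + 8742/(5 - 2*I*sqrt(109))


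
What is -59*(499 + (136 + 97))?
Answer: -43188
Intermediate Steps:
-59*(499 + (136 + 97)) = -59*(499 + 233) = -59*732 = -43188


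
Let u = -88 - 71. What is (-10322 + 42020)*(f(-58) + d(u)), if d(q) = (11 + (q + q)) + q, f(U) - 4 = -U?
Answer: -12805992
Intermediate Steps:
f(U) = 4 - U
u = -159
d(q) = 11 + 3*q (d(q) = (11 + 2*q) + q = 11 + 3*q)
(-10322 + 42020)*(f(-58) + d(u)) = (-10322 + 42020)*((4 - 1*(-58)) + (11 + 3*(-159))) = 31698*((4 + 58) + (11 - 477)) = 31698*(62 - 466) = 31698*(-404) = -12805992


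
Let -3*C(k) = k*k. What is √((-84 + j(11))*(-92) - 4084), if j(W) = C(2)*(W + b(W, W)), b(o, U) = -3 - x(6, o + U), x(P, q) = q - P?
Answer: 2*√5991/3 ≈ 51.601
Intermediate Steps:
C(k) = -k²/3 (C(k) = -k*k/3 = -k²/3)
b(o, U) = 3 - U - o (b(o, U) = -3 - ((o + U) - 1*6) = -3 - ((U + o) - 6) = -3 - (-6 + U + o) = -3 + (6 - U - o) = 3 - U - o)
j(W) = -4 + 4*W/3 (j(W) = (-⅓*2²)*(W + (3 - W - W)) = (-⅓*4)*(W + (3 - 2*W)) = -4*(3 - W)/3 = -4 + 4*W/3)
√((-84 + j(11))*(-92) - 4084) = √((-84 + (-4 + (4/3)*11))*(-92) - 4084) = √((-84 + (-4 + 44/3))*(-92) - 4084) = √((-84 + 32/3)*(-92) - 4084) = √(-220/3*(-92) - 4084) = √(20240/3 - 4084) = √(7988/3) = 2*√5991/3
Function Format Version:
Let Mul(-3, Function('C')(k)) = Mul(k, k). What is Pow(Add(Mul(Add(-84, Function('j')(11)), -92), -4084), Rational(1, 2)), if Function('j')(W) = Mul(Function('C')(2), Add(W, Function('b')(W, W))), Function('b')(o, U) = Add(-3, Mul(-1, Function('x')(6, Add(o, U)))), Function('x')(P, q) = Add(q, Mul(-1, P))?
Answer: Mul(Rational(2, 3), Pow(5991, Rational(1, 2))) ≈ 51.601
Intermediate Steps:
Function('C')(k) = Mul(Rational(-1, 3), Pow(k, 2)) (Function('C')(k) = Mul(Rational(-1, 3), Mul(k, k)) = Mul(Rational(-1, 3), Pow(k, 2)))
Function('b')(o, U) = Add(3, Mul(-1, U), Mul(-1, o)) (Function('b')(o, U) = Add(-3, Mul(-1, Add(Add(o, U), Mul(-1, 6)))) = Add(-3, Mul(-1, Add(Add(U, o), -6))) = Add(-3, Mul(-1, Add(-6, U, o))) = Add(-3, Add(6, Mul(-1, U), Mul(-1, o))) = Add(3, Mul(-1, U), Mul(-1, o)))
Function('j')(W) = Add(-4, Mul(Rational(4, 3), W)) (Function('j')(W) = Mul(Mul(Rational(-1, 3), Pow(2, 2)), Add(W, Add(3, Mul(-1, W), Mul(-1, W)))) = Mul(Mul(Rational(-1, 3), 4), Add(W, Add(3, Mul(-2, W)))) = Mul(Rational(-4, 3), Add(3, Mul(-1, W))) = Add(-4, Mul(Rational(4, 3), W)))
Pow(Add(Mul(Add(-84, Function('j')(11)), -92), -4084), Rational(1, 2)) = Pow(Add(Mul(Add(-84, Add(-4, Mul(Rational(4, 3), 11))), -92), -4084), Rational(1, 2)) = Pow(Add(Mul(Add(-84, Add(-4, Rational(44, 3))), -92), -4084), Rational(1, 2)) = Pow(Add(Mul(Add(-84, Rational(32, 3)), -92), -4084), Rational(1, 2)) = Pow(Add(Mul(Rational(-220, 3), -92), -4084), Rational(1, 2)) = Pow(Add(Rational(20240, 3), -4084), Rational(1, 2)) = Pow(Rational(7988, 3), Rational(1, 2)) = Mul(Rational(2, 3), Pow(5991, Rational(1, 2)))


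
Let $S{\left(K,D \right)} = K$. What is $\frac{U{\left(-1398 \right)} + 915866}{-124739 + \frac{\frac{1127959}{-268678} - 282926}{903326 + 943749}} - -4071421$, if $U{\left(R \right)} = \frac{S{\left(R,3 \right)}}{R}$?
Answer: $\frac{252037206624118247153527}{61904102066571937} \approx 4.0714 \cdot 10^{6}$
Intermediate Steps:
$U{\left(R \right)} = 1$ ($U{\left(R \right)} = \frac{R}{R} = 1$)
$\frac{U{\left(-1398 \right)} + 915866}{-124739 + \frac{\frac{1127959}{-268678} - 282926}{903326 + 943749}} - -4071421 = \frac{1 + 915866}{-124739 + \frac{\frac{1127959}{-268678} - 282926}{903326 + 943749}} - -4071421 = \frac{915867}{-124739 + \frac{1127959 \left(- \frac{1}{268678}\right) - 282926}{1847075}} + 4071421 = \frac{915867}{-124739 + \left(- \frac{1127959}{268678} - 282926\right) \frac{1}{1847075}} + 4071421 = \frac{915867}{-124739 - \frac{76017119787}{496268416850}} + 4071421 = \frac{915867}{- \frac{61904102066571937}{496268416850}} + 4071421 = 915867 \left(- \frac{496268416850}{61904102066571937}\right) + 4071421 = - \frac{454515866135158950}{61904102066571937} + 4071421 = \frac{252037206624118247153527}{61904102066571937}$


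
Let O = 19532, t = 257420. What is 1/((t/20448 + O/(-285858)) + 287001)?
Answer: 27061224/7766937174113 ≈ 3.4842e-6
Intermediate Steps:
1/((t/20448 + O/(-285858)) + 287001) = 1/((257420/20448 + 19532/(-285858)) + 287001) = 1/((257420*(1/20448) + 19532*(-1/285858)) + 287001) = 1/((64355/5112 - 9766/142929) + 287001) = 1/(338824889/27061224 + 287001) = 1/(7766937174113/27061224) = 27061224/7766937174113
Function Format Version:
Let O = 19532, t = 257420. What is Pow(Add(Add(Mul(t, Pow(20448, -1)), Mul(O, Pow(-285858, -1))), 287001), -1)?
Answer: Rational(27061224, 7766937174113) ≈ 3.4842e-6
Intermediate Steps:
Pow(Add(Add(Mul(t, Pow(20448, -1)), Mul(O, Pow(-285858, -1))), 287001), -1) = Pow(Add(Add(Mul(257420, Pow(20448, -1)), Mul(19532, Pow(-285858, -1))), 287001), -1) = Pow(Add(Add(Mul(257420, Rational(1, 20448)), Mul(19532, Rational(-1, 285858))), 287001), -1) = Pow(Add(Add(Rational(64355, 5112), Rational(-9766, 142929)), 287001), -1) = Pow(Add(Rational(338824889, 27061224), 287001), -1) = Pow(Rational(7766937174113, 27061224), -1) = Rational(27061224, 7766937174113)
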